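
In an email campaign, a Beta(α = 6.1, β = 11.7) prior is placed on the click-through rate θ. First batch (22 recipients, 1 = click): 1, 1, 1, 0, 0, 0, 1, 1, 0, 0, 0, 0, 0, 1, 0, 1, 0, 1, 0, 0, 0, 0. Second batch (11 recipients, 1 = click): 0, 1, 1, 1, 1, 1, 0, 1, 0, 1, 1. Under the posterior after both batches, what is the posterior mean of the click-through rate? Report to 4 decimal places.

The Beta prior is conjugate to a Binomial/Bernoulli likelihood; the update adds successes to α and failures to β.
After batch 1: Beta(6.1+8, 11.7+14) = Beta(14.1, 25.7).
After batch 2: Beta(14.1+8, 25.7+3) = Beta(22.1, 28.7).
Posterior mean = α/(α+β) = 22.1/50.8 = 0.4350.

0.4350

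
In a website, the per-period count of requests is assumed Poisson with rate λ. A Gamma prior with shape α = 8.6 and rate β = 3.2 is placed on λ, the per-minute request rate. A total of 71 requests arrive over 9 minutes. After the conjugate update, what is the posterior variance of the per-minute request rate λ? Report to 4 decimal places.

0.5348

With a Gamma(shape α, rate β) prior, the Poisson likelihood is conjugate: the posterior is Gamma(α + ΣXᵢ, β + n).
Posterior: Gamma(α+S, β+n) = Gamma(8.6+71, 3.2+9) = Gamma(79.6, 12.2).
Var = α/β² = 79.6/12.2² = 0.5348.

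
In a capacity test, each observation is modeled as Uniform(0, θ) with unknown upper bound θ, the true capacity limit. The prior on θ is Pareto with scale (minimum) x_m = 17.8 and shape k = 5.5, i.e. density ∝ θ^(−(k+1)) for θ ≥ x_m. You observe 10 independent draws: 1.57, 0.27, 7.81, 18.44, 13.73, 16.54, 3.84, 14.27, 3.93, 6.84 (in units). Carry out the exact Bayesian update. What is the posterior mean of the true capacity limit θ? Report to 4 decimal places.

A Pareto(scale x_m, shape k) prior on the upper bound θ of Uniform(0, θ) is conjugate: posterior is Pareto(max(x_m, max xᵢ), k + n).
Sample maximum = 18.44; prior scale x_m = 17.8 → posterior scale = max = 18.44.
Posterior shape = 5.5 + 10 = 15.5.
E[θ|data] = k·x_m/(k−1) = 15.5·18.44/14.5 = 19.7117.

19.7117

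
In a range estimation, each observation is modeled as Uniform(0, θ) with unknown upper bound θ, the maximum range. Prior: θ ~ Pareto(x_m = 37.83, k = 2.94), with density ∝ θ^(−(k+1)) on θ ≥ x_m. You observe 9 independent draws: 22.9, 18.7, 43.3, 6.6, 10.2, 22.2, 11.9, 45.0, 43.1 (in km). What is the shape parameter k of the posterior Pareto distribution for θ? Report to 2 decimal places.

11.94

A Pareto(scale x_m, shape k) prior on the upper bound θ of Uniform(0, θ) is conjugate: posterior is Pareto(max(x_m, max xᵢ), k + n).
Sample maximum = 45.0; prior scale x_m = 37.83 → posterior scale = max = 45.00.
Posterior shape = 2.94 + 9 = 11.94.
Posterior shape k = 11.94.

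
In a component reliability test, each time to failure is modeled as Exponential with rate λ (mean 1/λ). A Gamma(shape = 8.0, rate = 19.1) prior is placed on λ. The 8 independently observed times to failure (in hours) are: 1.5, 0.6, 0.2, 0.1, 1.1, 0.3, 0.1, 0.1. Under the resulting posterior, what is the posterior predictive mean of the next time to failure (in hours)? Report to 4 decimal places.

1.5400

With a Gamma(shape α, rate β) prior on the exponential rate λ, the posterior after n observations with total T = Σxᵢ is Gamma(α+n, β+T).
Sum of observations T = 4.0 hours; n = 8.
Posterior: Gamma(8.0+8, 19.1+4.0) = Gamma(16.0, 23.1).
The predictive distribution for the next observation is Lomax; its mean is β/(α−1) = 23.1/15.0 = 1.5400.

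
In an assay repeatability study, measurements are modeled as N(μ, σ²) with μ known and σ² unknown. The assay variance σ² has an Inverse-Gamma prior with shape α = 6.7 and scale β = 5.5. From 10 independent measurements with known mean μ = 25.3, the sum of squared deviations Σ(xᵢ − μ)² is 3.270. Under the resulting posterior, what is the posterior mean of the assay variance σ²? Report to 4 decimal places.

0.6668

With known mean μ and an Inverse-Gamma(α, β) prior on σ², the Normal likelihood is conjugate: posterior is Inv-Gamma(α + n/2, β + Σ(xᵢ−μ)²/2).
Posterior: Inv-Gamma(6.7 + 10/2, 5.5 + 3.270/2) = Inv-Gamma(11.70, 7.1350).
E[σ²|data] = β/(α−1) = 7.1350/10.70 = 0.6668.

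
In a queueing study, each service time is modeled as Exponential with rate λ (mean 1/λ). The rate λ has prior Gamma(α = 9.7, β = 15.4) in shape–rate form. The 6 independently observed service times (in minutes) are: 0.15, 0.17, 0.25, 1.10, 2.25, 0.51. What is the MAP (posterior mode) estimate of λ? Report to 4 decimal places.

With a Gamma(shape α, rate β) prior on the exponential rate λ, the posterior after n observations with total T = Σxᵢ is Gamma(α+n, β+T).
Sum of observations T = 4.43 minutes; n = 6.
Posterior: Gamma(9.7+6, 15.4+4.43) = Gamma(15.7, 19.83).
Mode = (α−1)/β = 0.7413.

0.7413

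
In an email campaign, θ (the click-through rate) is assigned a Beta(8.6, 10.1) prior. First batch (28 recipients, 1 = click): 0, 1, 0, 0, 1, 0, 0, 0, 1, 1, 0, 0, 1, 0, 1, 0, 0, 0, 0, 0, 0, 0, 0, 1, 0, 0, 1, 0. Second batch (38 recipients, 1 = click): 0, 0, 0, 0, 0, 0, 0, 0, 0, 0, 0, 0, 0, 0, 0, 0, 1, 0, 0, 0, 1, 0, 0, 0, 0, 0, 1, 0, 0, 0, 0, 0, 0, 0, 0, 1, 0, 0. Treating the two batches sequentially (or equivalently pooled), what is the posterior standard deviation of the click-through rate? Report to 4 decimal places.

0.0463

The Beta prior is conjugate to a Binomial/Bernoulli likelihood; the update adds successes to α and failures to β.
After batch 1: Beta(8.6+8, 10.1+20) = Beta(16.6, 30.1).
After batch 2: Beta(16.6+4, 30.1+34) = Beta(20.6, 64.1).
Var = αβ/((α+β)²(α+β+1)) = 20.6·64.1/(84.7²·85.7) = 0.00214772; SD = √0.00214772 = 0.0463.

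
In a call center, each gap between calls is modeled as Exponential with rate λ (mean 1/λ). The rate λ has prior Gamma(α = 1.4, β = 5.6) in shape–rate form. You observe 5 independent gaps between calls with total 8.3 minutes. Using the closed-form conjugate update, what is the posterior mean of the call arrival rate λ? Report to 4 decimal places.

0.4604

With a Gamma(shape α, rate β) prior on the exponential rate λ, the posterior after n observations with total T = Σxᵢ is Gamma(α+n, β+T).
Posterior: Gamma(1.4+5, 5.6+8.3) = Gamma(6.4, 13.9).
Posterior mean of λ = α/β = 6.4/13.9 = 0.4604.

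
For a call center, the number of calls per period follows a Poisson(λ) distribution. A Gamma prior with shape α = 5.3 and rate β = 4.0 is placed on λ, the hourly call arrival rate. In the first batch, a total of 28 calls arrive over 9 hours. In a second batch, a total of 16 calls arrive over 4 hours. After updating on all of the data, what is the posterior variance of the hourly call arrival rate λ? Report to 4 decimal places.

With a Gamma(shape α, rate β) prior, the Poisson likelihood is conjugate: the posterior is Gamma(α + ΣXᵢ, β + n).
After batch 1: Gamma(α+S, β+n) = Gamma(5.3+28, 4.0+9) = Gamma(33.3, 13.0).
After batch 2: Gamma(α+S, β+n) = Gamma(33.3+16, 13.0+4) = Gamma(49.3, 17.0).
Var = α/β² = 49.3/17.0² = 0.1706.

0.1706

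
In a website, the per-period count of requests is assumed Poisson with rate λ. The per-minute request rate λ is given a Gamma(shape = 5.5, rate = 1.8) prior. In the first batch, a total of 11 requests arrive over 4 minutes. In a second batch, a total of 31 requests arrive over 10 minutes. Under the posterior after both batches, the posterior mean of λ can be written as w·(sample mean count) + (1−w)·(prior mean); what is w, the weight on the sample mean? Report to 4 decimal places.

With a Gamma(shape α, rate β) prior, the Poisson likelihood is conjugate: the posterior is Gamma(α + ΣXᵢ, β + n).
Total number of minutes: n = 4 + 10 = 14.
Posterior mean = (α₀+S)/(β₀+n) = [n/(β₀+n)]·(S/n) + [β₀/(β₀+n)]·(α₀/β₀), so only n and β₀ enter the weight.
Weight on data w = n/(β₀+n) = 14/(1.8+14) = 14/15.8 = 0.8861.

0.8861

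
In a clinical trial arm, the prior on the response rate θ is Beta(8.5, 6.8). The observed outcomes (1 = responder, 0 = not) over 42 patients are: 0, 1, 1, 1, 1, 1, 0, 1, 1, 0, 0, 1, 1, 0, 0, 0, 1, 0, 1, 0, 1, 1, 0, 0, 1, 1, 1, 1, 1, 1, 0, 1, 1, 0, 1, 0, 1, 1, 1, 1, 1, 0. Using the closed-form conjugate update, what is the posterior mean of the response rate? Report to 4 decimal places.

0.6195

The Beta prior is conjugate to a Binomial/Bernoulli likelihood; the update adds successes to α and failures to β.
Posterior: Beta(α+k, β+n−k) = Beta(8.5+27, 6.8+15) = Beta(35.5, 21.8).
Posterior mean = α/(α+β) = 35.5/57.3 = 0.6195.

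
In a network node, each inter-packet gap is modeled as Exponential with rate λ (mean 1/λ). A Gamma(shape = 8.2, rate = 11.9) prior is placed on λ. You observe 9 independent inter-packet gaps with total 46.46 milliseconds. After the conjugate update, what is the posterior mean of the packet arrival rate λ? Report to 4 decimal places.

0.2947

With a Gamma(shape α, rate β) prior on the exponential rate λ, the posterior after n observations with total T = Σxᵢ is Gamma(α+n, β+T).
Posterior: Gamma(8.2+9, 11.9+46.46) = Gamma(17.2, 58.36).
Posterior mean of λ = α/β = 17.2/58.36 = 0.2947.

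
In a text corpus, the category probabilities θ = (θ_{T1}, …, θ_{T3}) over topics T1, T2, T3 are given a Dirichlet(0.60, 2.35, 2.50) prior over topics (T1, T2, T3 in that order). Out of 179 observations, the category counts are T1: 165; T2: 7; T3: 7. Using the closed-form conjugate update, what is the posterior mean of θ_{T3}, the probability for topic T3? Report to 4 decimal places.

The Dirichlet prior is conjugate to the Multinomial likelihood: each posterior αⱼ = prior αⱼ + observed count nⱼ.
Posterior concentration: (165.60, 9.35, 9.50), total = 184.45.
E[θ_{T3}|data] = α_{T3}/Σα = 9.50/184.45 = 0.0515.

0.0515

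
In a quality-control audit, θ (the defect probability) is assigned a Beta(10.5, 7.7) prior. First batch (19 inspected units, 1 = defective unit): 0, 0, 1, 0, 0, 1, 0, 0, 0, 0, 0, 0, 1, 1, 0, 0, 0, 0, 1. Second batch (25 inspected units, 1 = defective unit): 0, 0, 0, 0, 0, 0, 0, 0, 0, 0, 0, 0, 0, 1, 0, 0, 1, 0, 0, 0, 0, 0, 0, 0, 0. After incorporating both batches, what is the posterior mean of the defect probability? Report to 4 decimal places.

0.2814

The Beta prior is conjugate to a Binomial/Bernoulli likelihood; the update adds successes to α and failures to β.
After batch 1: Beta(10.5+5, 7.7+14) = Beta(15.5, 21.7).
After batch 2: Beta(15.5+2, 21.7+23) = Beta(17.5, 44.7).
Posterior mean = α/(α+β) = 17.5/62.2 = 0.2814.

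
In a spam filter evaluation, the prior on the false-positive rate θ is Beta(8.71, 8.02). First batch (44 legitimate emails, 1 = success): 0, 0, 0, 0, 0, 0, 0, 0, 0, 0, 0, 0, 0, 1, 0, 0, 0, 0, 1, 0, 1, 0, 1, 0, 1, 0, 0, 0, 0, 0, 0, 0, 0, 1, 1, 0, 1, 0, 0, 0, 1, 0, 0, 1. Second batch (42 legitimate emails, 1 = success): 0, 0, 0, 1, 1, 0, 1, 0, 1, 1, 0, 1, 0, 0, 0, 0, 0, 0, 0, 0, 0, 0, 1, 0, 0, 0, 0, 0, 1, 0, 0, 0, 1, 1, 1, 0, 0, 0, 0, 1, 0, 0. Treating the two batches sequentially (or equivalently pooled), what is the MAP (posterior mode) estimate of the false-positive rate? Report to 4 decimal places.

The Beta prior is conjugate to a Binomial/Bernoulli likelihood; the update adds successes to α and failures to β.
After batch 1: Beta(8.71+10, 8.02+34) = Beta(18.71, 42.02).
After batch 2: Beta(18.71+12, 42.02+30) = Beta(30.71, 72.02).
Mode of Beta(a,b) for a,b>1 is (a−1)/(a+b−2) = 29.71/100.73 = 0.2949.

0.2949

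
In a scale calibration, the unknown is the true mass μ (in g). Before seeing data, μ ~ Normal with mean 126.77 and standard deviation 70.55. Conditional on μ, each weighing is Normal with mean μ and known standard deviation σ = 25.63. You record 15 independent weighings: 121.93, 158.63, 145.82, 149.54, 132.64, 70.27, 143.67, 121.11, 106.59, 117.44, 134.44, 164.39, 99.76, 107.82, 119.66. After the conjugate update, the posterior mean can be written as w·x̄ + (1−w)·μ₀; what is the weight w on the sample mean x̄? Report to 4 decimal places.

For Normal data with known variance σ², a Normal(μ₀, σ₀²) prior on μ is conjugate. Posterior precision = 1/σ₀² + n/σ²; posterior mean is the precision-weighted average of μ₀ and x̄.
σ₀² = 70.55² = 4977.3025, σ² = 25.63² = 656.8969. Prior precision 1/σ₀² = 1/4977.3025; data precision n/σ² = 15/656.8969.
w = (n/σ²)/(1/σ₀² + n/σ²) = n·σ₀²/(σ² + n·σ₀²) = 15·4977.3025/(656.8969 + 15·4977.3025) = 74659.5375/75316.4344 = 0.9913.

0.9913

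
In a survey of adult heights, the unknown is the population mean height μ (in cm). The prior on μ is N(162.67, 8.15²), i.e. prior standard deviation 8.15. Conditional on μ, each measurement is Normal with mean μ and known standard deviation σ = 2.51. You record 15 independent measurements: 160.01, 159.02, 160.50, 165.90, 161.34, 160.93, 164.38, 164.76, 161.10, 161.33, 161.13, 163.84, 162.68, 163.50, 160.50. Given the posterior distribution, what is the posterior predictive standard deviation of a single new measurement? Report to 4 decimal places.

For Normal data with known variance σ², a Normal(μ₀, σ₀²) prior on μ is conjugate. Posterior precision = 1/σ₀² + n/σ²; posterior mean is the precision-weighted average of μ₀ and x̄.
σ₀² = 8.15² = 66.4225, σ² = 2.51² = 6.3001; σ² + n·σ₀² = 6.3001 + 15·66.4225 = 1002.6376.
Posterior precision = 1/σ₀² + n/σ² = 1/66.4225 + 15/6.3001 = (σ² + n·σ₀²)/(σ₀²σ²) = 1002.6376/(66.4225·6.3001); posterior variance σₙ² = σ₀²σ²/(σ² + n·σ₀²) = 66.4225·6.3001/1002.6376 = 0.417368.
Predictive variance for one new observation = σₙ² + σ² = 66.4225·6.3001/1002.6376 + 6.3001 = σ²·(σ₀² + 1002.6376)/1002.6376 = 6.3001·1069.0601/1002.6376 = 6.717468; SD = √(6.3001·1069.0601/1002.6376) = 2.5918.

2.5918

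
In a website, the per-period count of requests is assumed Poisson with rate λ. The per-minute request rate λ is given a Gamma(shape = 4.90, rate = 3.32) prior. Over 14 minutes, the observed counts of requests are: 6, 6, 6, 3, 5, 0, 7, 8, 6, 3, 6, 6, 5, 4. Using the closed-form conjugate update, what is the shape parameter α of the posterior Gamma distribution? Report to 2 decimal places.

75.90

With a Gamma(shape α, rate β) prior, the Poisson likelihood is conjugate: the posterior is Gamma(α + ΣXᵢ, β + n).
Sum of counts S = 71 over n = 14 minutes.
Posterior: Gamma(α+S, β+n) = Gamma(4.90+71, 3.32+14) = Gamma(75.90, 17.32).
Posterior α = 75.90.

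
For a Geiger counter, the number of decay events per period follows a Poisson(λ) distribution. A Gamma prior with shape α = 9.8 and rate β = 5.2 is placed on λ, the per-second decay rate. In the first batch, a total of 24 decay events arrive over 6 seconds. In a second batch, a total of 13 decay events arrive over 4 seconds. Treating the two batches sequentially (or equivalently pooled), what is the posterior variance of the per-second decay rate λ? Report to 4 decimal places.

With a Gamma(shape α, rate β) prior, the Poisson likelihood is conjugate: the posterior is Gamma(α + ΣXᵢ, β + n).
After batch 1: Gamma(α+S, β+n) = Gamma(9.8+24, 5.2+6) = Gamma(33.8, 11.2).
After batch 2: Gamma(α+S, β+n) = Gamma(33.8+13, 11.2+4) = Gamma(46.8, 15.2).
Var = α/β² = 46.8/15.2² = 0.2026.

0.2026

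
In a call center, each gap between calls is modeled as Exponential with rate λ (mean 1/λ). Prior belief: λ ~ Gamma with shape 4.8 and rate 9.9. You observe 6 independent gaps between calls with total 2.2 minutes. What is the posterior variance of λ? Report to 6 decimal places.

0.073765

With a Gamma(shape α, rate β) prior on the exponential rate λ, the posterior after n observations with total T = Σxᵢ is Gamma(α+n, β+T).
Posterior: Gamma(4.8+6, 9.9+2.2) = Gamma(10.8, 12.1).
Var = α/β² = 0.073765.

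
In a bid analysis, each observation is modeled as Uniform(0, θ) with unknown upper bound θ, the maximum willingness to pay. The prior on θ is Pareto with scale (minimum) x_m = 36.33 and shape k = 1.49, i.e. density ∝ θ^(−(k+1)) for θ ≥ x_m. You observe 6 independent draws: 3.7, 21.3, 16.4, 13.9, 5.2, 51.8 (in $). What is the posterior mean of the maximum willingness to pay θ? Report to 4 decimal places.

59.7815

A Pareto(scale x_m, shape k) prior on the upper bound θ of Uniform(0, θ) is conjugate: posterior is Pareto(max(x_m, max xᵢ), k + n).
Sample maximum = 51.8; prior scale x_m = 36.33 → posterior scale = max = 51.80.
Posterior shape = 1.49 + 6 = 7.49.
E[θ|data] = k·x_m/(k−1) = 7.49·51.80/6.49 = 59.7815.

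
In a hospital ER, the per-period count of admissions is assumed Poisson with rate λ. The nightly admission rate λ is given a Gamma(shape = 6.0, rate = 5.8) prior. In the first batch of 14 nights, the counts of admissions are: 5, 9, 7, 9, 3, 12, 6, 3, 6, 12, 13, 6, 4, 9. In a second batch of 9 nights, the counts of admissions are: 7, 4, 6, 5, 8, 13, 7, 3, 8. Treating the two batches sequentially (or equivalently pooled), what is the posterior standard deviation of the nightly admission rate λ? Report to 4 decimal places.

With a Gamma(shape α, rate β) prior, the Poisson likelihood is conjugate: the posterior is Gamma(α + ΣXᵢ, β + n).
Batch 1: sum of counts S = 104 over n = 14 nights.
After batch 1: Gamma(α+S, β+n) = Gamma(6.0+104, 5.8+14) = Gamma(110.0, 19.8).
Batch 2: sum of counts S = 61 over n = 9 nights.
After batch 2: Gamma(α+S, β+n) = Gamma(110.0+61, 19.8+9) = Gamma(171.0, 28.8).
SD = √α/β = √171.0/28.8 = 0.4541.

0.4541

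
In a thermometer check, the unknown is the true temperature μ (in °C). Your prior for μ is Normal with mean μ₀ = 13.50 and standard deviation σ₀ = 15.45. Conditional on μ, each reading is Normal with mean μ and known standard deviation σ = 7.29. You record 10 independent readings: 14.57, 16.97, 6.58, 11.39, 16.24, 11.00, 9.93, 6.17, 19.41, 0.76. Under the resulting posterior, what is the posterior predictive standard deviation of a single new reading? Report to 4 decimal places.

7.6382

For Normal data with known variance σ², a Normal(μ₀, σ₀²) prior on μ is conjugate. Posterior precision = 1/σ₀² + n/σ²; posterior mean is the precision-weighted average of μ₀ and x̄.
σ₀² = 15.45² = 238.7025, σ² = 7.29² = 53.1441; σ² + n·σ₀² = 53.1441 + 10·238.7025 = 2440.1691.
Posterior precision = 1/σ₀² + n/σ² = 1/238.7025 + 10/53.1441 = (σ² + n·σ₀²)/(σ₀²σ²) = 2440.1691/(238.7025·53.1441); posterior variance σₙ² = σ₀²σ²/(σ² + n·σ₀²) = 238.7025·53.1441/2440.1691 = 5.198668.
Predictive variance for one new observation = σₙ² + σ² = 238.7025·53.1441/2440.1691 + 53.1441 = σ²·(σ₀² + 2440.1691)/2440.1691 = 53.1441·2678.8716/2440.1691 = 58.342768; SD = √(53.1441·2678.8716/2440.1691) = 7.6382.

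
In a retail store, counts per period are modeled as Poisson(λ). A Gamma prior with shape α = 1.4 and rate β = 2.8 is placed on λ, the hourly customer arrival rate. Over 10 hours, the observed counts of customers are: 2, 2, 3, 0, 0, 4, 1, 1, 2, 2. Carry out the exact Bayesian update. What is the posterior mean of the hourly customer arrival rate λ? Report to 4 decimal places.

With a Gamma(shape α, rate β) prior, the Poisson likelihood is conjugate: the posterior is Gamma(α + ΣXᵢ, β + n).
Sum of counts S = 17 over n = 10 hours.
Posterior: Gamma(α+S, β+n) = Gamma(1.4+17, 2.8+10) = Gamma(18.4, 12.8).
Posterior mean = α/β = 18.4/12.8 = 1.4375.

1.4375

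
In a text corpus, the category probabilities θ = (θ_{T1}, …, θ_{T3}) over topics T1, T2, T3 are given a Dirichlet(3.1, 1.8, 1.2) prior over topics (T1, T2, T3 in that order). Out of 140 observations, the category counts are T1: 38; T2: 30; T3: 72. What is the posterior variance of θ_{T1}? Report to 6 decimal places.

0.001374

The Dirichlet prior is conjugate to the Multinomial likelihood: each posterior αⱼ = prior αⱼ + observed count nⱼ.
Posterior concentration: (41.1, 31.8, 73.2), total = 146.1.
Var[θ_j] = α_j(Σα−α_j)/((Σα)²(Σα+1)) = 41.1·105.0/(146.1²·147.1) = 0.001374.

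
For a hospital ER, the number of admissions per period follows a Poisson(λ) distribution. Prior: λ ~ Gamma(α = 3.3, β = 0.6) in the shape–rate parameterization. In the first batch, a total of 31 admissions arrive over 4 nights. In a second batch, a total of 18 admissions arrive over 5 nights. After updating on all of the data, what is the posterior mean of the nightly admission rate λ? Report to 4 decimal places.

5.4479

With a Gamma(shape α, rate β) prior, the Poisson likelihood is conjugate: the posterior is Gamma(α + ΣXᵢ, β + n).
After batch 1: Gamma(α+S, β+n) = Gamma(3.3+31, 0.6+4) = Gamma(34.3, 4.6).
After batch 2: Gamma(α+S, β+n) = Gamma(34.3+18, 4.6+5) = Gamma(52.3, 9.6).
Posterior mean = α/β = 52.3/9.6 = 5.4479.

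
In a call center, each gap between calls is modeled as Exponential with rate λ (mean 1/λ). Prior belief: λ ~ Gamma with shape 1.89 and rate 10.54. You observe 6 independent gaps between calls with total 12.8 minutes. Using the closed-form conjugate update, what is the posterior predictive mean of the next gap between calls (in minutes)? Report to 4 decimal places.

With a Gamma(shape α, rate β) prior on the exponential rate λ, the posterior after n observations with total T = Σxᵢ is Gamma(α+n, β+T).
Posterior: Gamma(1.89+6, 10.54+12.8) = Gamma(7.89, 23.34).
The predictive distribution for the next observation is Lomax; its mean is β/(α−1) = 23.34/6.89 = 3.3875.

3.3875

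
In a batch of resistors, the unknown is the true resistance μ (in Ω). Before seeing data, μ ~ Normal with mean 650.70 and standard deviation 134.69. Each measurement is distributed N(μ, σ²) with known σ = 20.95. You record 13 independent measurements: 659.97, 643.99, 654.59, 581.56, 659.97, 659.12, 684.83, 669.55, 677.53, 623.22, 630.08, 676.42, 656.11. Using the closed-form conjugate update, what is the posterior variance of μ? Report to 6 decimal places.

33.699016

For Normal data with known variance σ², a Normal(μ₀, σ₀²) prior on μ is conjugate. Posterior precision = 1/σ₀² + n/σ²; posterior mean is the precision-weighted average of μ₀ and x̄.
σ₀² = 134.69² = 18141.3961, σ² = 20.95² = 438.9025; σ² + n·σ₀² = 438.9025 + 13·18141.3961 = 236277.0518.
Posterior precision = 1/σ₀² + n/σ² = 1/18141.3961 + 13/438.9025 = (σ² + n·σ₀²)/(σ₀²σ²) = 236277.0518/(18141.3961·438.9025); posterior variance σₙ² = σ₀²σ²/(σ² + n·σ₀²) = 18141.3961·438.9025/236277.0518 = 33.699016.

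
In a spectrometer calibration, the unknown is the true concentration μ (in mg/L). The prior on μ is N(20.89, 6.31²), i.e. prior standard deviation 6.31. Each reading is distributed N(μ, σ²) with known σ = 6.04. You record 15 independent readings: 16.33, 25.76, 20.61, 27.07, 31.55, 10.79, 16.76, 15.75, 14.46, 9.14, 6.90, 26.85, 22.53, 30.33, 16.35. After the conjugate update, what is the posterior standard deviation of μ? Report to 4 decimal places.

For Normal data with known variance σ², a Normal(μ₀, σ₀²) prior on μ is conjugate. Posterior precision = 1/σ₀² + n/σ²; posterior mean is the precision-weighted average of μ₀ and x̄.
σ₀² = 6.31² = 39.8161, σ² = 6.04² = 36.4816; σ² + n·σ₀² = 36.4816 + 15·39.8161 = 633.7231.
Posterior precision = 1/σ₀² + n/σ² = 1/39.8161 + 15/36.4816 = (σ² + n·σ₀²)/(σ₀²σ²) = 633.7231/(39.8161·36.4816); posterior variance σₙ² = σ₀²σ²/(σ² + n·σ₀²) = 39.8161·36.4816/633.7231 = 2.292097.
Posterior SD = √σₙ² = √(39.8161·36.4816/633.7231) = 1.5140.

1.5140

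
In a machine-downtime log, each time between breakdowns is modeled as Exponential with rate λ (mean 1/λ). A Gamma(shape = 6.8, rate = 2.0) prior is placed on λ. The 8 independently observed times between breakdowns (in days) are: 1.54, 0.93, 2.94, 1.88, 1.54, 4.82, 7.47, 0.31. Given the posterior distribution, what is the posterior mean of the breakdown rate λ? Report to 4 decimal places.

With a Gamma(shape α, rate β) prior on the exponential rate λ, the posterior after n observations with total T = Σxᵢ is Gamma(α+n, β+T).
Sum of observations T = 21.43 days; n = 8.
Posterior: Gamma(6.8+8, 2.0+21.43) = Gamma(14.8, 23.43).
Posterior mean of λ = α/β = 14.8/23.43 = 0.6317.

0.6317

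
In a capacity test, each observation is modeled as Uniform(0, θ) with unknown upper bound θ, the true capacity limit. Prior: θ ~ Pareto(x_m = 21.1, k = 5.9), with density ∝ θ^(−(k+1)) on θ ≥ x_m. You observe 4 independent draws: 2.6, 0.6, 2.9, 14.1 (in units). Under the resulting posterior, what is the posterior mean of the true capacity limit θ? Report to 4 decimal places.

23.4708

A Pareto(scale x_m, shape k) prior on the upper bound θ of Uniform(0, θ) is conjugate: posterior is Pareto(max(x_m, max xᵢ), k + n).
Sample maximum = 14.1; prior scale x_m = 21.1 → posterior scale = max = 21.1.
Posterior shape = 5.9 + 4 = 9.9.
E[θ|data] = k·x_m/(k−1) = 9.9·21.1/8.9 = 23.4708.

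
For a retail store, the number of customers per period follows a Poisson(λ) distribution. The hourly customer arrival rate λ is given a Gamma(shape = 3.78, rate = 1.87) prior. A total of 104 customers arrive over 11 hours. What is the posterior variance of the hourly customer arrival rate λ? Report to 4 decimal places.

With a Gamma(shape α, rate β) prior, the Poisson likelihood is conjugate: the posterior is Gamma(α + ΣXᵢ, β + n).
Posterior: Gamma(α+S, β+n) = Gamma(3.78+104, 1.87+11) = Gamma(107.78, 12.87).
Var = α/β² = 107.78/12.87² = 0.6507.

0.6507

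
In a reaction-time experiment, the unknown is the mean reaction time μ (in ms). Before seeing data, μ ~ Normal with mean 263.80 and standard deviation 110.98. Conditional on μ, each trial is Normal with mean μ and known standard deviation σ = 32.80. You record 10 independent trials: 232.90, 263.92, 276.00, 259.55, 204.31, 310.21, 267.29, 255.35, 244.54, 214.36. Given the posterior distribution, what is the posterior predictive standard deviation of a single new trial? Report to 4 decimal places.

For Normal data with known variance σ², a Normal(μ₀, σ₀²) prior on μ is conjugate. Posterior precision = 1/σ₀² + n/σ²; posterior mean is the precision-weighted average of μ₀ and x̄.
σ₀² = 110.98² = 12316.5604, σ² = 32.80² = 1075.84; σ² + n·σ₀² = 1075.84 + 10·12316.5604 = 124241.444.
Posterior precision = 1/σ₀² + n/σ² = 1/12316.5604 + 10/1075.84 = (σ² + n·σ₀²)/(σ₀²σ²) = 124241.444/(12316.5604·1075.84); posterior variance σₙ² = σ₀²σ²/(σ² + n·σ₀²) = 12316.5604·1075.84/124241.444 = 106.652401.
Predictive variance for one new observation = σₙ² + σ² = 12316.5604·1075.84/124241.444 + 1075.84 = σ²·(σ₀² + 124241.444)/124241.444 = 1075.84·136558.0044/124241.444 = 1182.492401; SD = √(1075.84·136558.0044/124241.444) = 34.3874.

34.3874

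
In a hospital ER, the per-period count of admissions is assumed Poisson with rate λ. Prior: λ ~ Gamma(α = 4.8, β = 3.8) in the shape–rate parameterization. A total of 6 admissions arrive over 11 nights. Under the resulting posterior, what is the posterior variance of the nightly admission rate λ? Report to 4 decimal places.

0.0493

With a Gamma(shape α, rate β) prior, the Poisson likelihood is conjugate: the posterior is Gamma(α + ΣXᵢ, β + n).
Posterior: Gamma(α+S, β+n) = Gamma(4.8+6, 3.8+11) = Gamma(10.8, 14.8).
Var = α/β² = 10.8/14.8² = 0.0493.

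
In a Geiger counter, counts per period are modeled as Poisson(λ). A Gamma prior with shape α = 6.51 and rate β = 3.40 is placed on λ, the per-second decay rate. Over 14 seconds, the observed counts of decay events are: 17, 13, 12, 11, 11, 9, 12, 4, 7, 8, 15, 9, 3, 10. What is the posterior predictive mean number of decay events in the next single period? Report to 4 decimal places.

8.4776

With a Gamma(shape α, rate β) prior, the Poisson likelihood is conjugate: the posterior is Gamma(α + ΣXᵢ, β + n).
Sum of counts S = 141 over n = 14 seconds.
Posterior: Gamma(α+S, β+n) = Gamma(6.51+141, 3.40+14) = Gamma(147.51, 17.40).
The predictive distribution for one future period is NegBinom with mean α/β = 8.4776.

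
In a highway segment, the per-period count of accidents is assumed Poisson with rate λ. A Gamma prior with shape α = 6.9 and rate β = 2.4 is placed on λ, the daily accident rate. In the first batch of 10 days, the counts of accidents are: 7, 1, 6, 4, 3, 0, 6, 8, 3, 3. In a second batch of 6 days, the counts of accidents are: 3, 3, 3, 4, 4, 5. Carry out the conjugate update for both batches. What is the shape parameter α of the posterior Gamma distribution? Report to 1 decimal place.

69.9

With a Gamma(shape α, rate β) prior, the Poisson likelihood is conjugate: the posterior is Gamma(α + ΣXᵢ, β + n).
Batch 1: sum of counts S = 41 over n = 10 days.
After batch 1: Gamma(α+S, β+n) = Gamma(6.9+41, 2.4+10) = Gamma(47.9, 12.4).
Batch 2: sum of counts S = 22 over n = 6 days.
After batch 2: Gamma(α+S, β+n) = Gamma(47.9+22, 12.4+6) = Gamma(69.9, 18.4).
Posterior α = 69.9.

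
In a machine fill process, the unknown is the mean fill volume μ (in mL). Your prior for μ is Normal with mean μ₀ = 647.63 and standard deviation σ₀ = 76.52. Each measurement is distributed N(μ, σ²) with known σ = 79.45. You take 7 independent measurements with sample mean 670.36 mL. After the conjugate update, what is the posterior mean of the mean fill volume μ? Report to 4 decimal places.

For Normal data with known variance σ², a Normal(μ₀, σ₀²) prior on μ is conjugate. Posterior precision = 1/σ₀² + n/σ²; posterior mean is the precision-weighted average of μ₀ and x̄.
n·x̄ = 7·670.36 = 4692.52.
σ₀² = 76.52² = 5855.3104, σ² = 79.45² = 6312.3025; σ² + n·σ₀² = 6312.3025 + 7·5855.3104 = 47299.4753.
Posterior mean = (μ₀/σ₀² + n·x̄/σ²)/(1/σ₀² + n/σ²) = (σ²·μ₀ + σ₀²·n·x̄)/(σ² + n·σ₀²) = (6312.3025·647.63 + 5855.3104·4692.52)/47299.4753 = 31564197.626283/47299.4753 = 667.3266.

667.3266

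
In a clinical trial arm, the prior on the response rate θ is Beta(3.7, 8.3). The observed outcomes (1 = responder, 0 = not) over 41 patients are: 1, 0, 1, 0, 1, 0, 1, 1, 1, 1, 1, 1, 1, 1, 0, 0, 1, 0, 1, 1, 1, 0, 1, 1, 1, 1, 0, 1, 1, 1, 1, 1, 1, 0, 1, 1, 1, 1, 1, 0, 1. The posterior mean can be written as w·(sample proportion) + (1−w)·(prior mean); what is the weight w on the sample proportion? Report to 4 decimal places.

0.7736

The Beta prior is conjugate to a Binomial/Bernoulli likelihood; the update adds successes to α and failures to β.
Posterior mean = (α₀+k)/(α₀+β₀+n) = [n/(α₀+β₀+n)]·(k/n) + [(α₀+β₀)/(α₀+β₀+n)]·α₀/(α₀+β₀), so only n and the prior enter the weight.
The weight on the data is w = n/(α₀+β₀+n) = 41/(3.7+8.3+41) = 41/53.0 = 0.7736.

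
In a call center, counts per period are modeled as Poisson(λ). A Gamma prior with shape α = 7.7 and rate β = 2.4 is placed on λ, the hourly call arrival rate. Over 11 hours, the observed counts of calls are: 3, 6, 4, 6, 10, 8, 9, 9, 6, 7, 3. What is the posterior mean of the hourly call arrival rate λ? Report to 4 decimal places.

With a Gamma(shape α, rate β) prior, the Poisson likelihood is conjugate: the posterior is Gamma(α + ΣXᵢ, β + n).
Sum of counts S = 71 over n = 11 hours.
Posterior: Gamma(α+S, β+n) = Gamma(7.7+71, 2.4+11) = Gamma(78.7, 13.4).
Posterior mean = α/β = 78.7/13.4 = 5.8731.

5.8731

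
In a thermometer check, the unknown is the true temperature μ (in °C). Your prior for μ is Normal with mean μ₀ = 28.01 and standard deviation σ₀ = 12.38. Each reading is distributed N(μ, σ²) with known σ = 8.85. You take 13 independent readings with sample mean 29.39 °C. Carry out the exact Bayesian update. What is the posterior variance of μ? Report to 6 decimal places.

For Normal data with known variance σ², a Normal(μ₀, σ₀²) prior on μ is conjugate. Posterior precision = 1/σ₀² + n/σ²; posterior mean is the precision-weighted average of μ₀ and x̄.
σ₀² = 12.38² = 153.2644, σ² = 8.85² = 78.3225; σ² + n·σ₀² = 78.3225 + 13·153.2644 = 2070.7597.
Posterior precision = 1/σ₀² + n/σ² = 1/153.2644 + 13/78.3225 = (σ² + n·σ₀²)/(σ₀²σ²) = 2070.7597/(153.2644·78.3225); posterior variance σₙ² = σ₀²σ²/(σ² + n·σ₀²) = 153.2644·78.3225/2070.7597 = 5.796931.

5.796931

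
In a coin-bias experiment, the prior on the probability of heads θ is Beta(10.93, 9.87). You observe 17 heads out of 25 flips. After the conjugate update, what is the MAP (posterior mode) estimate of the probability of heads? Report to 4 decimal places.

0.6148

The Beta prior is conjugate to a Binomial/Bernoulli likelihood; the update adds successes to α and failures to β.
Posterior: Beta(α+k, β+n−k) = Beta(10.93+17, 9.87+8) = Beta(27.93, 17.87).
Mode of Beta(a,b) for a,b>1 is (a−1)/(a+b−2) = 26.93/43.80 = 0.6148.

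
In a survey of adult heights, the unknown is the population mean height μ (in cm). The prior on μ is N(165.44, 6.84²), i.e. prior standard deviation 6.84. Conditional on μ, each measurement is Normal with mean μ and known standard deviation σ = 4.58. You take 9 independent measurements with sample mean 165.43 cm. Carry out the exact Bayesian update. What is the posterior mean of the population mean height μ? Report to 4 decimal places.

165.4305

For Normal data with known variance σ², a Normal(μ₀, σ₀²) prior on μ is conjugate. Posterior precision = 1/σ₀² + n/σ²; posterior mean is the precision-weighted average of μ₀ and x̄.
n·x̄ = 9·165.43 = 1488.87.
σ₀² = 6.84² = 46.7856, σ² = 4.58² = 20.9764; σ² + n·σ₀² = 20.9764 + 9·46.7856 = 442.0468.
Posterior mean = (μ₀/σ₀² + n·x̄/σ²)/(1/σ₀² + n/σ²) = (σ²·μ₀ + σ₀²·n·x̄)/(σ² + n·σ₀²) = (20.9764·165.44 + 46.7856·1488.87)/442.0468 = 73128.011888/442.0468 = 165.4305.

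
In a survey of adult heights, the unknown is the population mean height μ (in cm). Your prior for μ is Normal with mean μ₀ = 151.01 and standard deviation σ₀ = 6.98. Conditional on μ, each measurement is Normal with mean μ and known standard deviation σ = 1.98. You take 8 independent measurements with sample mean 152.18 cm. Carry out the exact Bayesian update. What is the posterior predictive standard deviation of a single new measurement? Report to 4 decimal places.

2.0989

For Normal data with known variance σ², a Normal(μ₀, σ₀²) prior on μ is conjugate. Posterior precision = 1/σ₀² + n/σ²; posterior mean is the precision-weighted average of μ₀ and x̄.
σ₀² = 6.98² = 48.7204, σ² = 1.98² = 3.9204; σ² + n·σ₀² = 3.9204 + 8·48.7204 = 393.6836.
Posterior precision = 1/σ₀² + n/σ² = 1/48.7204 + 8/3.9204 = (σ² + n·σ₀²)/(σ₀²σ²) = 393.6836/(48.7204·3.9204); posterior variance σₙ² = σ₀²σ²/(σ² + n·σ₀²) = 48.7204·3.9204/393.6836 = 0.485170.
Predictive variance for one new observation = σₙ² + σ² = 48.7204·3.9204/393.6836 + 3.9204 = σ²·(σ₀² + 393.6836)/393.6836 = 3.9204·442.404/393.6836 = 4.405570; SD = √(3.9204·442.404/393.6836) = 2.0989.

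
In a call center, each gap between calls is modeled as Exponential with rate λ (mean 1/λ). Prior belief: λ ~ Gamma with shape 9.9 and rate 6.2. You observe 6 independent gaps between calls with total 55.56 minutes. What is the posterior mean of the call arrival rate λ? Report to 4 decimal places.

0.2574

With a Gamma(shape α, rate β) prior on the exponential rate λ, the posterior after n observations with total T = Σxᵢ is Gamma(α+n, β+T).
Posterior: Gamma(9.9+6, 6.2+55.56) = Gamma(15.9, 61.76).
Posterior mean of λ = α/β = 15.9/61.76 = 0.2574.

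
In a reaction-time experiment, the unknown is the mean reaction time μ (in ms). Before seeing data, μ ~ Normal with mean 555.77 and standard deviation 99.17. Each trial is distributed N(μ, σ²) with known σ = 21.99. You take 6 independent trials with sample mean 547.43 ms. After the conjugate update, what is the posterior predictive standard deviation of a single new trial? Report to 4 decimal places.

For Normal data with known variance σ², a Normal(μ₀, σ₀²) prior on μ is conjugate. Posterior precision = 1/σ₀² + n/σ²; posterior mean is the precision-weighted average of μ₀ and x̄.
σ₀² = 99.17² = 9834.6889, σ² = 21.99² = 483.5601; σ² + n·σ₀² = 483.5601 + 6·9834.6889 = 59491.6935.
Posterior precision = 1/σ₀² + n/σ² = 1/9834.6889 + 6/483.5601 = (σ² + n·σ₀²)/(σ₀²σ²) = 59491.6935/(9834.6889·483.5601); posterior variance σₙ² = σ₀²σ²/(σ² + n·σ₀²) = 9834.6889·483.5601/59491.6935 = 79.938272.
Predictive variance for one new observation = σₙ² + σ² = 9834.6889·483.5601/59491.6935 + 483.5601 = σ²·(σ₀² + 59491.6935)/59491.6935 = 483.5601·69326.3824/59491.6935 = 563.498372; SD = √(483.5601·69326.3824/59491.6935) = 23.7381.

23.7381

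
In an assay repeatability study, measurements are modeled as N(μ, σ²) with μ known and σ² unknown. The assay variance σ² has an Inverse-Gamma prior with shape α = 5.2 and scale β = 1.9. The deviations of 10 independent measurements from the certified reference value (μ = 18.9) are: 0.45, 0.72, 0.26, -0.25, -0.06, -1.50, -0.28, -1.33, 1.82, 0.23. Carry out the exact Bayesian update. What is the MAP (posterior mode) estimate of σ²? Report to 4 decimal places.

0.5409

With known mean μ and an Inverse-Gamma(α, β) prior on σ², the Normal likelihood is conjugate: posterior is Inv-Gamma(α + n/2, β + Σ(xᵢ−μ)²/2).
Σ(xᵢ−μ)² = (0.45)² + (0.72)² + (0.26)² + (-0.25)² + (-0.06)² + (-1.50)² + (-0.28)² + (-1.33)² + (1.82)² + (0.23)² = 8.3172.
Posterior: Inv-Gamma(5.2 + 10/2, 1.9 + 8.3172/2) = Inv-Gamma(10.20, 6.05860).
Mode = β/(α+1) = 6.05860/11.20 = 0.5409.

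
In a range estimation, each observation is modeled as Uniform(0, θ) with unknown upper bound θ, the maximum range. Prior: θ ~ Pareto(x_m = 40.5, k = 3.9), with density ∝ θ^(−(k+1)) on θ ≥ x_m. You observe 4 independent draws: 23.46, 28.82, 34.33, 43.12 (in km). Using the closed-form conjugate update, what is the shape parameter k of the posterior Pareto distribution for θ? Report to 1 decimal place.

A Pareto(scale x_m, shape k) prior on the upper bound θ of Uniform(0, θ) is conjugate: posterior is Pareto(max(x_m, max xᵢ), k + n).
Sample maximum = 43.12; prior scale x_m = 40.5 → posterior scale = max = 43.12.
Posterior shape = 3.9 + 4 = 7.9.
Posterior shape k = 7.9.

7.9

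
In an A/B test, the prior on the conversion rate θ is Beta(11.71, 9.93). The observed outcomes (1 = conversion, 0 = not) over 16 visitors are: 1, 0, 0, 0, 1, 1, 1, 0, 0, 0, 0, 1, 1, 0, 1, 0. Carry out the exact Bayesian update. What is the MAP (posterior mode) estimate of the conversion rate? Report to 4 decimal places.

0.4969

The Beta prior is conjugate to a Binomial/Bernoulli likelihood; the update adds successes to α and failures to β.
Posterior: Beta(α+k, β+n−k) = Beta(11.71+7, 9.93+9) = Beta(18.71, 18.93).
Mode of Beta(a,b) for a,b>1 is (a−1)/(a+b−2) = 17.71/35.64 = 0.4969.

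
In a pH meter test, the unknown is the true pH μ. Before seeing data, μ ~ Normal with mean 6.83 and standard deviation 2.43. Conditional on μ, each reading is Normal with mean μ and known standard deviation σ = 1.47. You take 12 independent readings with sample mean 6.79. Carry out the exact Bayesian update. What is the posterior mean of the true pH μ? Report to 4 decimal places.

For Normal data with known variance σ², a Normal(μ₀, σ₀²) prior on μ is conjugate. Posterior precision = 1/σ₀² + n/σ²; posterior mean is the precision-weighted average of μ₀ and x̄.
n·x̄ = 12·6.79 = 81.48.
σ₀² = 2.43² = 5.9049, σ² = 1.47² = 2.1609; σ² + n·σ₀² = 2.1609 + 12·5.9049 = 73.0197.
Posterior mean = (μ₀/σ₀² + n·x̄/σ²)/(1/σ₀² + n/σ²) = (σ²·μ₀ + σ₀²·n·x̄)/(σ² + n·σ₀²) = (2.1609·6.83 + 5.9049·81.48)/73.0197 = 495.890199/73.0197 = 6.7912.

6.7912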